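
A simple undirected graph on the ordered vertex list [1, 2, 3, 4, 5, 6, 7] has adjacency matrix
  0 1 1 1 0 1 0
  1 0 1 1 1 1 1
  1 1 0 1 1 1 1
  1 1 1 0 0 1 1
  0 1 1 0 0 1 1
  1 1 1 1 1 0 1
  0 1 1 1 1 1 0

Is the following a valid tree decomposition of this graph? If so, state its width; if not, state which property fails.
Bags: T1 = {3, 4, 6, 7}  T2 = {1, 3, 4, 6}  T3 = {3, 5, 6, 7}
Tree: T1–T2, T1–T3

No — vertex 2 appears in no bag.

A tree decomposition must satisfy three properties: every vertex lies in some bag; for every edge, both endpoints lie together in some bag; and for every vertex, the bags containing it form a connected subtree. Here vertex 2 appears in no bag, so the decomposition is invalid.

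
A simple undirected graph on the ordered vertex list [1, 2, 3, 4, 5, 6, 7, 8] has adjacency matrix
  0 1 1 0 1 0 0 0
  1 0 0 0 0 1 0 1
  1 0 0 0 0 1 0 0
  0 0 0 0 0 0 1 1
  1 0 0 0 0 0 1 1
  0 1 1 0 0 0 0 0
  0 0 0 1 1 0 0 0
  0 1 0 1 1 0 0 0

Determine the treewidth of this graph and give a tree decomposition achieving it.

Every bag has size at most 3, so the width is 3 − 1 = 2 and tw(G) ≤ 2. For the lower bound, G contains the cycle 4–7–5–8–4, so G is not a forest; only forests have treewidth ≤ 1, hence tw(G) ≥ 2. Combining the bounds, tw(G) = 2.

Treewidth 2.
Bags: B1 = {4, 7, 8}  B2 = {5, 7, 8}  B3 = {2, 5, 8}  B4 = {1, 2, 5}  B5 = {1, 2, 6}  B6 = {1, 3, 6}
Tree: B1–B2, B2–B3, B3–B4, B4–B5, B5–B6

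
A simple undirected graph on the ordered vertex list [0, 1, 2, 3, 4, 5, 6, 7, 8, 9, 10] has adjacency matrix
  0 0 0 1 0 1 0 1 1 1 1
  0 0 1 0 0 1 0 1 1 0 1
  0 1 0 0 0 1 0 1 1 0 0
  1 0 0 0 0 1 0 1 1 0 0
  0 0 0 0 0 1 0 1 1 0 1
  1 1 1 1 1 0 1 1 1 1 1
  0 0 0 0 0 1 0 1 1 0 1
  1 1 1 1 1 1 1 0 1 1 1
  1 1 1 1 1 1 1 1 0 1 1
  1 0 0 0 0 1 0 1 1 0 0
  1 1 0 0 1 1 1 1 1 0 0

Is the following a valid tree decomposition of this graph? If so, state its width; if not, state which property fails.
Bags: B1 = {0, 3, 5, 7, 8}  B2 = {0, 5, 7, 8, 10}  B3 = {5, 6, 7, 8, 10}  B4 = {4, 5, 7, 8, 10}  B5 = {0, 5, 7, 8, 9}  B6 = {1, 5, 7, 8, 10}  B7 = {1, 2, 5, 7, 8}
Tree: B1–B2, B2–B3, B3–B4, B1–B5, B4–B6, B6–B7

Vertex coverage: the bags together contain {0, 1, 2, 3, 4, 5, 6, 7, 8, 9, 10}, the full vertex set. Edge coverage: each edge of G has both endpoints in at least one bag. Running intersection: for every vertex, the bags containing it form a connected subtree. All three properties hold, so this is a valid tree decomposition of width max|bag| − 1 = 4, and hence tw(G) ≤ 4.

Yes; width 4.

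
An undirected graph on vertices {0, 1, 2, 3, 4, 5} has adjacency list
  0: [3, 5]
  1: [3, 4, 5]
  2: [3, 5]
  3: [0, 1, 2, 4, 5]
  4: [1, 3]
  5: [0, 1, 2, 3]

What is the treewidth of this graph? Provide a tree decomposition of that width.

The largest bag has 3 vertices, giving width 2; this decomposition certifies tw(G) ≤ 2. For the lower bound, the 3 vertices {1, 3, 4} are pairwise adjacent, and any tree decomposition puts a clique entirely inside one bag — forcing width ≥ 2. The upper and lower bounds meet at 2, so that is the treewidth.

Treewidth 2.
One such decomposition:
Bags: B1 = {1, 3, 5}  B2 = {1, 3, 4}  B3 = {0, 3, 5}  B4 = {2, 3, 5}
Tree: B1–B2, B1–B3, B3–B4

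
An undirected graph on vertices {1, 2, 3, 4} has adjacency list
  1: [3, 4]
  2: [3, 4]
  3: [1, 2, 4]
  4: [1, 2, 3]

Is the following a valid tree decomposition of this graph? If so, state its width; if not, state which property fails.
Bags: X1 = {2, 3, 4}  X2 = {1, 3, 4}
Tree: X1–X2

Checking the three conditions: (i) the bags cover all of {1, 2, 3, 4}; (ii) for each edge, some bag contains both endpoints; (iii) the bags containing any fixed vertex form a subtree. All hold, so the decomposition is valid with width 3 − 1 = 2.

Yes; width 2.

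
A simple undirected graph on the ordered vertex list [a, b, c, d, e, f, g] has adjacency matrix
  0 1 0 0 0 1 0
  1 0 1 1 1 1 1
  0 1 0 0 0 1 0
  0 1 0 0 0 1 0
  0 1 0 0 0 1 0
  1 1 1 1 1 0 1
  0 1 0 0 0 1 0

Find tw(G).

A width-2 tree decomposition is:
Bags: B1 = {b, c, f}  B2 = {a, b, f}  B3 = {b, d, f}  B4 = {b, e, f}  B5 = {b, f, g}
Tree: B1–B2, B2–B3, B2–B4, B4–B5
Every bag has size at most 3, so the width is 3 − 1 = 2 and tw(G) ≤ 2. For the lower bound, the 3 vertices {b, d, f} are pairwise adjacent, and any tree decomposition puts a clique entirely inside one bag — forcing width ≥ 2. Hence tw(G) = 2 exactly.

2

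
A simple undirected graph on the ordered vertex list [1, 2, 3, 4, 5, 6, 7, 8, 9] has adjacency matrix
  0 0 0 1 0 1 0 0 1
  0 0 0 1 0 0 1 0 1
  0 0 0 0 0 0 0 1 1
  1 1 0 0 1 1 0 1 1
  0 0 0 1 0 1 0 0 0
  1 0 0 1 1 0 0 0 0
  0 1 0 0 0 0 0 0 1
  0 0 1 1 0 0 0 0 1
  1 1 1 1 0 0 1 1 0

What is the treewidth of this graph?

2

A width-2 tree decomposition is:
Bags: B1 = {4, 5, 6}  B2 = {1, 4, 6}  B3 = {1, 4, 9}  B4 = {4, 8, 9}  B5 = {3, 8, 9}  B6 = {2, 4, 9}  B7 = {2, 7, 9}
Tree: B1–B2, B2–B3, B3–B4, B4–B5, B3–B6, B6–B7
The largest bag has 3 vertices, giving width 2; this decomposition certifies tw(G) ≤ 2. On the other hand G contains the 3-clique {3, 8, 9}. A clique must lie in a single bag of any decomposition, so no decomposition can have width below 2. Combining the bounds, tw(G) = 2.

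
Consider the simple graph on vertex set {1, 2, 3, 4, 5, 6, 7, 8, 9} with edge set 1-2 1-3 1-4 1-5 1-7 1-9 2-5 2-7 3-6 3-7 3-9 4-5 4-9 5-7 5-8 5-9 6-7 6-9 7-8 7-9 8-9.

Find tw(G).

3

A width-3 tree decomposition is:
Bags: B1 = {5, 7, 8, 9}  B2 = {1, 5, 7, 9}  B3 = {1, 4, 5, 9}  B4 = {1, 2, 5, 7}  B5 = {1, 3, 7, 9}  B6 = {3, 6, 7, 9}
Tree: B1–B2, B2–B3, B2–B4, B2–B5, B5–B6
Each bag holds 4 vertices, so the decomposition has width 3, which upper-bounds the treewidth. Conversely, {1, 4, 5, 9} is a clique of size 4, and the vertices of any clique must share a bag in every tree decomposition; so some bag has ≥ 4 vertices and tw(G) ≥ 3. Therefore the treewidth is 3.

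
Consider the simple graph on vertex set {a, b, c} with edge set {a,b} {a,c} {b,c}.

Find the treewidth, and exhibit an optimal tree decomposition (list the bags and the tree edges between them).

With just one bag of size 3, the width is 3 − 1 = 2, so tw(G) ≤ 2. On the other hand G contains the 3-clique {a, b, c}. A clique must lie in a single bag of any decomposition, so no decomposition can have width below 2. Hence tw(G) = 2 exactly.

Treewidth 2.
One optimal decomposition is:
Bags: B1 = {a, b, c}
Tree: (single bag)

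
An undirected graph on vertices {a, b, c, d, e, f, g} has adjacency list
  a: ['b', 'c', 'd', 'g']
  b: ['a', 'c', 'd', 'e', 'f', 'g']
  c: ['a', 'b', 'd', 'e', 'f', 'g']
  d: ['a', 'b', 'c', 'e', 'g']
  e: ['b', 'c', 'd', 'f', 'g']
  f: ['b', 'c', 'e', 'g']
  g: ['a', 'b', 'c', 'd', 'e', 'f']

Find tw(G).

4

A width-4 tree decomposition is:
Bags: B1 = {b, c, d, e, g}  B2 = {a, b, c, d, g}  B3 = {b, c, e, f, g}
Tree: B1–B2, B1–B3
Every bag has size at most 5, so the width is 5 − 1 = 4 and tw(G) ≤ 4. For the lower bound, the 5 vertices {b, c, d, e, g} are pairwise adjacent, and any tree decomposition puts a clique entirely inside one bag — forcing width ≥ 4. Hence tw(G) = 4 exactly.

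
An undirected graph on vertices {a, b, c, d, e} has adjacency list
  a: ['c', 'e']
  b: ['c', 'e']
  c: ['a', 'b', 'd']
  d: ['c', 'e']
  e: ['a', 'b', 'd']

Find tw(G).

A width-2 tree decomposition is:
Bags: B1 = {b, c, e}  B2 = {c, d, e}  B3 = {a, c, e}
Tree: B1–B2, B2–B3
The largest bag has 3 vertices, giving width 2; this decomposition certifies tw(G) ≤ 2. Since e–b–c–d–e is a cycle in G, G is not acyclic. Forests are exactly the graphs of treewidth ≤ 1, so tw(G) ≥ 2. Combining the bounds, tw(G) = 2.

2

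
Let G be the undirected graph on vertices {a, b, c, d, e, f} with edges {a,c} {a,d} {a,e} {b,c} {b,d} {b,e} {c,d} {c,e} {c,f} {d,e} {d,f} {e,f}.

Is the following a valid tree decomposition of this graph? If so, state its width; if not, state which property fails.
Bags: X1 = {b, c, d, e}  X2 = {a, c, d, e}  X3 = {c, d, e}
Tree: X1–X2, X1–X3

No — vertex f appears in no bag.

A tree decomposition must satisfy three properties: every vertex lies in some bag; for every edge, both endpoints lie together in some bag; and for every vertex, the bags containing it form a connected subtree. Here vertex f appears in no bag, so the decomposition is invalid.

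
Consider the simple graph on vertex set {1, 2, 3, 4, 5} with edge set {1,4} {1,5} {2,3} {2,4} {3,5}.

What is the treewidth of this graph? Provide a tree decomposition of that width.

The largest bag has 3 vertices, giving width 2; this decomposition certifies tw(G) ≤ 2. The edges 3–2–4–1–5–3 form a cycle, so G is not a tree and its treewidth is at least 2. The upper and lower bounds meet at 2, so that is the treewidth.

Treewidth 2.
One such decomposition:
Bags: B1 = {2, 3, 4}  B2 = {1, 3, 4}  B3 = {1, 3, 5}
Tree: B1–B2, B2–B3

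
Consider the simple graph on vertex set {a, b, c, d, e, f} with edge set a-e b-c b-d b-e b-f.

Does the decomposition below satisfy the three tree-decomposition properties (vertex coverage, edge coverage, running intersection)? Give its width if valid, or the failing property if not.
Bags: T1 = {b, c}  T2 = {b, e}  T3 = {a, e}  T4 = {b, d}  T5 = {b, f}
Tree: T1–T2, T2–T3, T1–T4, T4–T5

Every vertex of G appears in some bag (union = {a, b, c, d, e, f}); every edge is covered by a bag; and for each vertex v the set of bags containing v is connected in the bag tree. The decomposition is therefore valid. The largest bag has 2 vertices, so the width is 1.

Yes; width 1.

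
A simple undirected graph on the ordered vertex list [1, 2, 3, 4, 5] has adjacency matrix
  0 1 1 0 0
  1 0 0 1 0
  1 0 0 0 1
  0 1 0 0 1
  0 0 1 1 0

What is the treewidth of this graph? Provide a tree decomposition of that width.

The largest bag has 3 vertices, giving width 2; this decomposition certifies tw(G) ≤ 2. Since 2–1–3–5–4–2 is a cycle in G, G is not acyclic. Forests are exactly the graphs of treewidth ≤ 1, so tw(G) ≥ 2. Hence tw(G) = 2 exactly.

Treewidth 2.
One optimal decomposition is:
Bags: B1 = {1, 2, 3}  B2 = {2, 3, 5}  B3 = {2, 4, 5}
Tree: B1–B2, B2–B3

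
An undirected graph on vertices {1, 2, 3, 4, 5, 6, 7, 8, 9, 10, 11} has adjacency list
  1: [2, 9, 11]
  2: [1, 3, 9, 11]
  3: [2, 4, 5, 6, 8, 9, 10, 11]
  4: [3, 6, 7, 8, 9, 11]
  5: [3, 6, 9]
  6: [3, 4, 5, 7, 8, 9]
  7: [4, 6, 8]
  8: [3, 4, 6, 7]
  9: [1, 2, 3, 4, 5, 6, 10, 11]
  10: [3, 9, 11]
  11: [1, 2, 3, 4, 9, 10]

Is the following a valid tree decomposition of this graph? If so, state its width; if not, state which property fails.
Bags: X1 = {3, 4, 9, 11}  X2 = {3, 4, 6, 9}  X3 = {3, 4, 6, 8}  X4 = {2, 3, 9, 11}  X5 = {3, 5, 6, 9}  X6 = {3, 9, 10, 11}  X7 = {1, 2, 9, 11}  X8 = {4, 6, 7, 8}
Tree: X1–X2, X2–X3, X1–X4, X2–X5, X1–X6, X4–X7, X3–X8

Yes; width 3.

Every vertex of G appears in some bag (union = {1, 2, 3, 4, 5, 6, 7, 8, 9, 10, 11}); every edge is covered by a bag; and for each vertex v the set of bags containing v is connected in the bag tree. The decomposition is therefore valid. The largest bag has 4 vertices, so the width is 3.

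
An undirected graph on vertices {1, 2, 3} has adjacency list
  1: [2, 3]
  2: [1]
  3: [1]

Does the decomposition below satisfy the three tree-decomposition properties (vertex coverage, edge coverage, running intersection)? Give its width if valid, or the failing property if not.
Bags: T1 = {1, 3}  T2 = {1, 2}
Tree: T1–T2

Yes; width 1.

Checking the three conditions: (i) the bags cover all of {1, 2, 3}; (ii) for each edge, some bag contains both endpoints; (iii) the bags containing any fixed vertex form a subtree. All hold, so the decomposition is valid with width 2 − 1 = 1.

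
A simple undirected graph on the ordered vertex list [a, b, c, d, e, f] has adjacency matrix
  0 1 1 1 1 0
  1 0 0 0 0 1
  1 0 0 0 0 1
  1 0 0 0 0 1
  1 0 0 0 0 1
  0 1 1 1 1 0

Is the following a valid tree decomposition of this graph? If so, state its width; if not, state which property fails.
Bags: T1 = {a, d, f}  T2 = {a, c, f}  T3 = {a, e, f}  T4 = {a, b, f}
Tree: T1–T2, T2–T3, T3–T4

Yes; width 2.

Checking the three conditions: (i) the bags cover all of {a, b, c, d, e, f}; (ii) for each edge, some bag contains both endpoints; (iii) the bags containing any fixed vertex form a subtree. All hold, so the decomposition is valid with width 3 − 1 = 2.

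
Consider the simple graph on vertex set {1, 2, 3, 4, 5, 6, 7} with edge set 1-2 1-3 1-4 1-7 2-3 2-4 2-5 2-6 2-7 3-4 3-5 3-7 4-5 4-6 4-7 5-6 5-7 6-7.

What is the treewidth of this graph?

4

A width-4 tree decomposition is:
Bags: B1 = {2, 4, 5, 6, 7}  B2 = {2, 3, 4, 5, 7}  B3 = {1, 2, 3, 4, 7}
Tree: B1–B2, B2–B3
Every bag has size at most 5, so the width is 5 − 1 = 4 and tw(G) ≤ 4. On the other hand G contains the 5-clique {1, 2, 3, 4, 7}. A clique must lie in a single bag of any decomposition, so no decomposition can have width below 4. Combining the bounds, tw(G) = 4.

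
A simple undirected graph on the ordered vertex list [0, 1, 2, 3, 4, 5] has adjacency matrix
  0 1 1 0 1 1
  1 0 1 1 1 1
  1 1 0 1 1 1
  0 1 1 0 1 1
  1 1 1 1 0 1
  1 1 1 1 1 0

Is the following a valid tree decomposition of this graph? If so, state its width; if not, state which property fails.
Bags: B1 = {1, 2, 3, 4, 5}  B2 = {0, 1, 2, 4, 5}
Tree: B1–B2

Yes; width 4.

Vertex coverage: the bags together contain {0, 1, 2, 3, 4, 5}, the full vertex set. Edge coverage: each edge of G has both endpoints in at least one bag. Running intersection: for every vertex, the bags containing it form a connected subtree. All three properties hold, so this is a valid tree decomposition of width max|bag| − 1 = 4, and hence tw(G) ≤ 4.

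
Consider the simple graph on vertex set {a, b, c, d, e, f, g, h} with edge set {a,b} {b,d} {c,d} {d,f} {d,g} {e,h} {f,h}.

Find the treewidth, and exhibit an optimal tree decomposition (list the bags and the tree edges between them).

Treewidth 1.
Bags: B1 = {e, h}  B2 = {f, h}  B3 = {d, f}  B4 = {b, d}  B5 = {c, d}  B6 = {a, b}  B7 = {d, g}
Tree: B1–B2, B2–B3, B3–B4, B4–B5, B4–B6, B4–B7

The largest bag has 2 vertices, giving width 1; this decomposition certifies tw(G) ≤ 1. Since G has at least one edge (e.g. e–h), it is not an edgeless graph, so tw(G) ≥ 1. The upper and lower bounds meet at 1, so that is the treewidth.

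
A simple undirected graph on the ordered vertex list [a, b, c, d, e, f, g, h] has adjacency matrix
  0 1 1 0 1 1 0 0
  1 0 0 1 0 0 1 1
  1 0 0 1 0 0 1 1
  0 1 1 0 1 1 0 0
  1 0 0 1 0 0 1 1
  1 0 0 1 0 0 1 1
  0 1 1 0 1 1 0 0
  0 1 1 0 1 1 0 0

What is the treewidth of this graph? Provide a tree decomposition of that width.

Every bag has size at most 5, so the width is 5 − 1 = 4 and tw(G) ≤ 4. For the lower bound: the 5 vertex sets {a,c}, {b,h}, {e,g}, {d}, {f} are disjoint, each induces a connected subgraph, and every pair is joined by at least one edge of G. Contracting each set to a single vertex therefore yields K_{5} as a minor, and since treewidth is minor-monotone, tw(G) ≥ tw(K_{5}) = 4. Hence tw(G) = 4 exactly.

Treewidth 4.
One such decomposition:
Bags: B1 = {a, c, d, g, h}  B2 = {a, b, d, g, h}  B3 = {a, d, e, g, h}  B4 = {a, d, f, g, h}
Tree: B1–B2, B2–B3, B3–B4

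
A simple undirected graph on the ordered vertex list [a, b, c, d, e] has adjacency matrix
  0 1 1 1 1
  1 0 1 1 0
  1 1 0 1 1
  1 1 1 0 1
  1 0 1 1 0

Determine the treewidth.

A width-3 tree decomposition is:
Bags: B1 = {a, b, c, d}  B2 = {a, c, d, e}
Tree: B1–B2
Each bag holds 4 vertices, so the decomposition has width 3, which upper-bounds the treewidth. Conversely, {a, c, d, e} is a clique of size 4, and the vertices of any clique must share a bag in every tree decomposition; so some bag has ≥ 4 vertices and tw(G) ≥ 3. The upper and lower bounds meet at 3, so that is the treewidth.

3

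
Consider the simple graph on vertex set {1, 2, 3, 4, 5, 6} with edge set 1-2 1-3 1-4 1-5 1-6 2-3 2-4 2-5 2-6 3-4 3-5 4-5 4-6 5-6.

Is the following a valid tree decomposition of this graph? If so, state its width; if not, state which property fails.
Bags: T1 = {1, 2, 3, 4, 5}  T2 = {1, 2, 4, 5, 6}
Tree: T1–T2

Vertex coverage: the bags together contain {1, 2, 3, 4, 5, 6}, the full vertex set. Edge coverage: each edge of G has both endpoints in at least one bag. Running intersection: for every vertex, the bags containing it form a connected subtree. All three properties hold, so this is a valid tree decomposition of width max|bag| − 1 = 4, and hence tw(G) ≤ 4.

Yes; width 4.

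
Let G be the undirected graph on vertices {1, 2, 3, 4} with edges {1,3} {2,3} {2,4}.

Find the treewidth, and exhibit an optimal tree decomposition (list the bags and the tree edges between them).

Each bag holds 2 vertices, so the decomposition has width 1, which upper-bounds the treewidth. Since G has at least one edge (e.g. 1–3), it is not an edgeless graph, so tw(G) ≥ 1. Therefore the treewidth is 1.

Treewidth 1.
Bags: B1 = {1, 3}  B2 = {2, 3}  B3 = {2, 4}
Tree: B1–B2, B2–B3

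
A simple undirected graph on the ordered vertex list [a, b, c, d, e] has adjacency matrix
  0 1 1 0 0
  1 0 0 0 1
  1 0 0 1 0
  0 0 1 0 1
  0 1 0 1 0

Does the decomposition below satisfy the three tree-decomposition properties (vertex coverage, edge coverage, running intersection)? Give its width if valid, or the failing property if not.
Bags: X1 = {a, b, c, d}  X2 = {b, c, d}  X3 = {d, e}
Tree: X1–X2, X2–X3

A tree decomposition must satisfy three properties: every vertex lies in some bag; for every edge, both endpoints lie together in some bag; and for every vertex, the bags containing it form a connected subtree. Here edge (b,e) lies in no bag, so the decomposition is invalid.

No — edge (b,e) lies in no bag.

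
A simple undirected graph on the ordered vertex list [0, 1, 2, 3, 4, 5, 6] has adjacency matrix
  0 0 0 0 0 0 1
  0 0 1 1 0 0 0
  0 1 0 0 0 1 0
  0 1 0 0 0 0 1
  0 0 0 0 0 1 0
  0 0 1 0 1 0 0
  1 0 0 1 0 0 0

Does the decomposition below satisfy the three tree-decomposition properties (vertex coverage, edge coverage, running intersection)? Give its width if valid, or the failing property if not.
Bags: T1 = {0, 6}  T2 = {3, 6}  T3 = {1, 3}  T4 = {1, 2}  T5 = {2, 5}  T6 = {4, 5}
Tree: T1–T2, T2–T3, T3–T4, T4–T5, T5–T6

Vertex coverage: the bags together contain {0, 1, 2, 3, 4, 5, 6}, the full vertex set. Edge coverage: each edge of G has both endpoints in at least one bag. Running intersection: for every vertex, the bags containing it form a connected subtree. All three properties hold, so this is a valid tree decomposition of width max|bag| − 1 = 1, and hence tw(G) ≤ 1.

Yes; width 1.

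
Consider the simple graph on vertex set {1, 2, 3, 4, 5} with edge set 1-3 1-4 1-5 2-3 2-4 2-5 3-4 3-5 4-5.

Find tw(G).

A width-3 tree decomposition is:
Bags: B1 = {1, 3, 4, 5}  B2 = {2, 3, 4, 5}
Tree: B1–B2
Every bag has size at most 4, so the width is 4 − 1 = 3 and tw(G) ≤ 3. On the other hand G contains the 4-clique {1, 3, 4, 5}. A clique must lie in a single bag of any decomposition, so no decomposition can have width below 3. The upper and lower bounds meet at 3, so that is the treewidth.

3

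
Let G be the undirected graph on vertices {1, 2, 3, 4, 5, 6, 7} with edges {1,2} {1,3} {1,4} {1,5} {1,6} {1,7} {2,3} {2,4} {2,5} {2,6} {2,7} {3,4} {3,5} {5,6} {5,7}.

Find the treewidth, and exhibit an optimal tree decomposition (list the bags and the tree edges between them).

Treewidth 3.
One optimal decomposition is:
Bags: B1 = {1, 2, 3, 5}  B2 = {1, 2, 5, 6}  B3 = {1, 2, 3, 4}  B4 = {1, 2, 5, 7}
Tree: B1–B2, B1–B3, B1–B4

Each bag holds 4 vertices, so the decomposition has width 3, which upper-bounds the treewidth. Conversely, {1, 2, 3, 4} is a clique of size 4, and the vertices of any clique must share a bag in every tree decomposition; so some bag has ≥ 4 vertices and tw(G) ≥ 3. The upper and lower bounds meet at 3, so that is the treewidth.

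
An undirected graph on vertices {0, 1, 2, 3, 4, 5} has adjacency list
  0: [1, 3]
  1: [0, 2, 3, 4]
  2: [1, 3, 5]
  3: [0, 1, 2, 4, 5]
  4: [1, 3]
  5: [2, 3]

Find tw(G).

2

A width-2 tree decomposition is:
Bags: B1 = {1, 2, 3}  B2 = {2, 3, 5}  B3 = {1, 3, 4}  B4 = {0, 1, 3}
Tree: B1–B2, B1–B3, B1–B4
Each bag holds 3 vertices, so the decomposition has width 2, which upper-bounds the treewidth. For the lower bound, the 3 vertices {0, 1, 3} are pairwise adjacent, and any tree decomposition puts a clique entirely inside one bag — forcing width ≥ 2. Combining the bounds, tw(G) = 2.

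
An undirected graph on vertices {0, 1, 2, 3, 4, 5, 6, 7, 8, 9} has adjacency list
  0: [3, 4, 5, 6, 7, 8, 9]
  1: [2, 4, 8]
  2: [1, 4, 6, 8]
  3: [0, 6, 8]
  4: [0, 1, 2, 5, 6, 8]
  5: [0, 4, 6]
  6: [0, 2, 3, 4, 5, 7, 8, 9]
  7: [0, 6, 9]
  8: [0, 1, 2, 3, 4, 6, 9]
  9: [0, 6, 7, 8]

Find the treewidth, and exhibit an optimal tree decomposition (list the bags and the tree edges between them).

The largest bag has 4 vertices, giving width 3; this decomposition certifies tw(G) ≤ 3. Conversely, {1, 2, 4, 8} is a clique of size 4, and the vertices of any clique must share a bag in every tree decomposition; so some bag has ≥ 4 vertices and tw(G) ≥ 3. Combining the bounds, tw(G) = 3.

Treewidth 3.
One such decomposition:
Bags: B1 = {0, 6, 8, 9}  B2 = {0, 4, 6, 8}  B3 = {0, 3, 6, 8}  B4 = {2, 4, 6, 8}  B5 = {1, 2, 4, 8}  B6 = {0, 6, 7, 9}  B7 = {0, 4, 5, 6}
Tree: B1–B2, B2–B3, B2–B4, B4–B5, B1–B6, B2–B7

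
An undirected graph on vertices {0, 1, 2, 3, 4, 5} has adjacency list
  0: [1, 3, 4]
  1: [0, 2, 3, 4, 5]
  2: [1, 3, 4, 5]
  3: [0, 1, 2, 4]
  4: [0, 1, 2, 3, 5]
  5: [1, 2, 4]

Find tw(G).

3

A width-3 tree decomposition is:
Bags: B1 = {1, 2, 4, 5}  B2 = {1, 2, 3, 4}  B3 = {0, 1, 3, 4}
Tree: B1–B2, B2–B3
Each bag holds 4 vertices, so the decomposition has width 3, which upper-bounds the treewidth. For the lower bound, the 4 vertices {0, 1, 3, 4} are pairwise adjacent, and any tree decomposition puts a clique entirely inside one bag — forcing width ≥ 3. Combining the bounds, tw(G) = 3.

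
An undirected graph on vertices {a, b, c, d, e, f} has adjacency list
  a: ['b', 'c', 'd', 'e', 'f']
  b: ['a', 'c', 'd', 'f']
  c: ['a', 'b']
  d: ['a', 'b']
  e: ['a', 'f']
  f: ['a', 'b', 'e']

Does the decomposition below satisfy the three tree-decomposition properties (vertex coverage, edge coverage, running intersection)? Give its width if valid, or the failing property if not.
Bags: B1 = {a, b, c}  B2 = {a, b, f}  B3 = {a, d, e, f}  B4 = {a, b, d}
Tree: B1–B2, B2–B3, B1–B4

A tree decomposition must satisfy three properties: every vertex lies in some bag; for every edge, both endpoints lie together in some bag; and for every vertex, the bags containing it form a connected subtree. Here bags containing vertex d are not connected in the tree, so the decomposition is invalid.

No — bags containing vertex d are not connected in the tree.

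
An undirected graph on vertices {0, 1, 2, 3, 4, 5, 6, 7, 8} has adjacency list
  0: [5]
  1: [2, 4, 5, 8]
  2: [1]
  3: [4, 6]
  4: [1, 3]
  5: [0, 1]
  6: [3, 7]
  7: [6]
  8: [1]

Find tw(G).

1

A width-1 tree decomposition is:
Bags: B1 = {6, 7}  B2 = {3, 6}  B3 = {3, 4}  B4 = {1, 4}  B5 = {1, 2}  B6 = {1, 5}  B7 = {0, 5}  B8 = {1, 8}
Tree: B1–B2, B2–B3, B3–B4, B4–B5, B5–B6, B6–B7, B4–B8
Each bag holds 2 vertices, so the decomposition has width 1, which upper-bounds the treewidth. Since G has at least one edge (e.g. 6–7), it is not an edgeless graph, so tw(G) ≥ 1. Hence tw(G) = 1 exactly.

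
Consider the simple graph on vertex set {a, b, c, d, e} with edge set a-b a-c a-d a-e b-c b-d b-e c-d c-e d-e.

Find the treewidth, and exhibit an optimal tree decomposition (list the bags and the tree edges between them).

Treewidth 4.
Bags: B1 = {a, b, c, d, e}
Tree: (single bag)

With just one bag of size 5, the width is 5 − 1 = 4, so tw(G) ≤ 4. Conversely, {a, b, c, d, e} is a clique of size 5, and the vertices of any clique must share a bag in every tree decomposition; so some bag has ≥ 5 vertices and tw(G) ≥ 4. The upper and lower bounds meet at 4, so that is the treewidth.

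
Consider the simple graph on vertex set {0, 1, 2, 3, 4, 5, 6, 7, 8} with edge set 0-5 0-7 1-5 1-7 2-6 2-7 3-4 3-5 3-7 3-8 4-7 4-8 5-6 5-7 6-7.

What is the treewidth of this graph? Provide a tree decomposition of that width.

Every bag has size at most 3, so the width is 3 − 1 = 2 and tw(G) ≤ 2. Conversely, {3, 4, 8} is a clique of size 3, and the vertices of any clique must share a bag in every tree decomposition; so some bag has ≥ 3 vertices and tw(G) ≥ 2. Therefore the treewidth is 2.

Treewidth 2.
One optimal decomposition is:
Bags: B1 = {3, 5, 7}  B2 = {5, 6, 7}  B3 = {0, 5, 7}  B4 = {3, 4, 7}  B5 = {2, 6, 7}  B6 = {1, 5, 7}  B7 = {3, 4, 8}
Tree: B1–B2, B2–B3, B1–B4, B2–B5, B1–B6, B4–B7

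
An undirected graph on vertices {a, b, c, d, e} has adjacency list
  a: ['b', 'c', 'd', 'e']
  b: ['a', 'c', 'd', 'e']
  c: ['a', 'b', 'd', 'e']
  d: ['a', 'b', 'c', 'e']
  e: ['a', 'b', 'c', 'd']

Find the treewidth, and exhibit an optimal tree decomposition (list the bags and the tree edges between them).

With just one bag of size 5, the width is 5 − 1 = 4, so tw(G) ≤ 4. On the other hand G contains the 5-clique {a, b, c, d, e}. A clique must lie in a single bag of any decomposition, so no decomposition can have width below 4. The upper and lower bounds meet at 4, so that is the treewidth.

Treewidth 4.
One such decomposition:
Bags: B1 = {a, b, c, d, e}
Tree: (single bag)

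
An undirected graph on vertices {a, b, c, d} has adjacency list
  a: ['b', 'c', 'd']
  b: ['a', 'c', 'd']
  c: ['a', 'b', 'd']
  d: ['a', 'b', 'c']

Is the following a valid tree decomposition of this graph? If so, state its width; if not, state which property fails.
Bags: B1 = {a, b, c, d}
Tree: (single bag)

Yes; width 3.

Checking the three conditions: (i) the bags cover all of {a, b, c, d}; (ii) for each edge, some bag contains both endpoints; (iii) the bags containing any fixed vertex form a subtree. All hold, so the decomposition is valid with width 4 − 1 = 3.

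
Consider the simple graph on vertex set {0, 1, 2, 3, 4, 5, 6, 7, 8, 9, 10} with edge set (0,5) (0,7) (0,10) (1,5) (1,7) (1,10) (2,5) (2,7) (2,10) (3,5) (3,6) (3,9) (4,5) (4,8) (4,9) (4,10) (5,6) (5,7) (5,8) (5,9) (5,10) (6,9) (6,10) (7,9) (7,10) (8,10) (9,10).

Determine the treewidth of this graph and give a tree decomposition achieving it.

Treewidth 3.
One optimal decomposition is:
Bags: B1 = {4, 5, 9, 10}  B2 = {5, 6, 9, 10}  B3 = {5, 7, 9, 10}  B4 = {3, 5, 6, 9}  B5 = {2, 5, 7, 10}  B6 = {4, 5, 8, 10}  B7 = {0, 5, 7, 10}  B8 = {1, 5, 7, 10}
Tree: B1–B2, B1–B3, B2–B4, B3–B5, B1–B6, B5–B7, B3–B8

Each bag holds 4 vertices, so the decomposition has width 3, which upper-bounds the treewidth. On the other hand G contains the 4-clique {4, 5, 8, 10}. A clique must lie in a single bag of any decomposition, so no decomposition can have width below 3. Therefore the treewidth is 3.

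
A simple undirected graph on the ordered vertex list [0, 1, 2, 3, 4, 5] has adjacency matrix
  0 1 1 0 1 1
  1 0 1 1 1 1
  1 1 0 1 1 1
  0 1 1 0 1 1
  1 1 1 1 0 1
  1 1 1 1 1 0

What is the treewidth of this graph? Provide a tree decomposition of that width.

Treewidth 4.
Bags: B1 = {0, 1, 2, 4, 5}  B2 = {1, 2, 3, 4, 5}
Tree: B1–B2

Each bag holds 5 vertices, so the decomposition has width 4, which upper-bounds the treewidth. For the lower bound, the 5 vertices {0, 1, 2, 4, 5} are pairwise adjacent, and any tree decomposition puts a clique entirely inside one bag — forcing width ≥ 4. The upper and lower bounds meet at 4, so that is the treewidth.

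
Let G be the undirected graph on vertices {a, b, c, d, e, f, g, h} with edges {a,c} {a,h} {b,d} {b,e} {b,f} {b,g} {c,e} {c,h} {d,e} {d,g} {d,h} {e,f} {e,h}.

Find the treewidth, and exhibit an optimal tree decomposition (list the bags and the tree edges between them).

Treewidth 2.
Bags: B1 = {b, d, e}  B2 = {d, e, h}  B3 = {c, e, h}  B4 = {b, e, f}  B5 = {a, c, h}  B6 = {b, d, g}
Tree: B1–B2, B2–B3, B1–B4, B3–B5, B1–B6

Every bag has size at most 3, so the width is 3 − 1 = 2 and tw(G) ≤ 2. On the other hand G contains the 3-clique {b, d, g}. A clique must lie in a single bag of any decomposition, so no decomposition can have width below 2. Hence tw(G) = 2 exactly.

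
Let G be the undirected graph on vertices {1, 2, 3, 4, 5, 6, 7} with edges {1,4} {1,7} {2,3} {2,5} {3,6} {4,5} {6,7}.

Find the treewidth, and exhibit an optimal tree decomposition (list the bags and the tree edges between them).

Treewidth 2.
One such decomposition:
Bags: B1 = {3, 6, 7}  B2 = {2, 3, 7}  B3 = {2, 5, 7}  B4 = {4, 5, 7}  B5 = {1, 4, 7}
Tree: B1–B2, B2–B3, B3–B4, B4–B5

Every bag has size at most 3, so the width is 3 − 1 = 2 and tw(G) ≤ 2. The edges 7–6–3–2–5–4–1–7 form a cycle, so G is not a tree and its treewidth is at least 2. Combining the bounds, tw(G) = 2.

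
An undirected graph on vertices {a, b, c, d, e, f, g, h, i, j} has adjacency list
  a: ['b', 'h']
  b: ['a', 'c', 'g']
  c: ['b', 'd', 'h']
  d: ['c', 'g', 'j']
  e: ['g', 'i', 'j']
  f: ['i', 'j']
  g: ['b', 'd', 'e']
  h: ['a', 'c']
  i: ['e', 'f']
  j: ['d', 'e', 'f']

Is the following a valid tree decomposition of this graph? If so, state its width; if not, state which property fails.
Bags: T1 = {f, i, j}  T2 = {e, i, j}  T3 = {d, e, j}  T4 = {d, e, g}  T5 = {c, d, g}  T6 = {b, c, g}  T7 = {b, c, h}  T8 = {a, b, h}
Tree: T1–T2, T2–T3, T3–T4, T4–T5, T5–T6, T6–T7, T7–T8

Checking the three conditions: (i) the bags cover all of {a, b, c, d, e, f, g, h, i, j}; (ii) for each edge, some bag contains both endpoints; (iii) the bags containing any fixed vertex form a subtree. All hold, so the decomposition is valid with width 3 − 1 = 2.

Yes; width 2.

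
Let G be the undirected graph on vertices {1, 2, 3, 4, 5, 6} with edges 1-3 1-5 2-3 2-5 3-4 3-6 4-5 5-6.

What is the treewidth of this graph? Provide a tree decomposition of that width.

Every bag has size at most 3, so the width is 3 − 1 = 2 and tw(G) ≤ 2. For the lower bound, G contains the cycle 5–4–3–2–5, so G is not a forest; only forests have treewidth ≤ 1, hence tw(G) ≥ 2. Therefore the treewidth is 2.

Treewidth 2.
Bags: B1 = {3, 4, 5}  B2 = {2, 3, 5}  B3 = {1, 3, 5}  B4 = {3, 5, 6}
Tree: B1–B2, B2–B3, B3–B4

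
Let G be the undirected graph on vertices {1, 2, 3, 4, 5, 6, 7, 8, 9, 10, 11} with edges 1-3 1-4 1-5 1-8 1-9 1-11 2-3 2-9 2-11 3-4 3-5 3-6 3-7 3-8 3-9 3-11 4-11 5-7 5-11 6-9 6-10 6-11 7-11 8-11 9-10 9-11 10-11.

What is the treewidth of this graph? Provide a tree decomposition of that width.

The largest bag has 4 vertices, giving width 3; this decomposition certifies tw(G) ≤ 3. For the lower bound, the 4 vertices {6, 9, 10, 11} are pairwise adjacent, and any tree decomposition puts a clique entirely inside one bag — forcing width ≥ 3. Therefore the treewidth is 3.

Treewidth 3.
One such decomposition:
Bags: B1 = {1, 3, 9, 11}  B2 = {1, 3, 5, 11}  B3 = {3, 6, 9, 11}  B4 = {3, 5, 7, 11}  B5 = {2, 3, 9, 11}  B6 = {1, 3, 4, 11}  B7 = {1, 3, 8, 11}  B8 = {6, 9, 10, 11}
Tree: B1–B2, B1–B3, B2–B4, B1–B5, B1–B6, B2–B7, B3–B8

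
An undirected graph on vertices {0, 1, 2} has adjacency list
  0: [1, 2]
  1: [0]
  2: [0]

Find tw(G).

1

A width-1 tree decomposition is:
Bags: B1 = {0, 2}  B2 = {0, 1}
Tree: B1–B2
Every bag has size at most 2, so the width is 2 − 1 = 1 and tw(G) ≤ 1. G has an edge, so its treewidth is at least 1. Combining the bounds, tw(G) = 1.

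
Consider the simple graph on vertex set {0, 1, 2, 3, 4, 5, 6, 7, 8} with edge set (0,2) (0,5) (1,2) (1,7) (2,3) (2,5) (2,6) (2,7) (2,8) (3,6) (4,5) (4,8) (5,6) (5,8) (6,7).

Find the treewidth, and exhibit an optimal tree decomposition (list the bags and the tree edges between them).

Treewidth 2.
One optimal decomposition is:
Bags: B1 = {2, 6, 7}  B2 = {2, 5, 6}  B3 = {0, 2, 5}  B4 = {2, 3, 6}  B5 = {2, 5, 8}  B6 = {4, 5, 8}  B7 = {1, 2, 7}
Tree: B1–B2, B2–B3, B2–B4, B3–B5, B5–B6, B1–B7

Each bag holds 3 vertices, so the decomposition has width 2, which upper-bounds the treewidth. For the lower bound, the 3 vertices {1, 2, 7} are pairwise adjacent, and any tree decomposition puts a clique entirely inside one bag — forcing width ≥ 2. Combining the bounds, tw(G) = 2.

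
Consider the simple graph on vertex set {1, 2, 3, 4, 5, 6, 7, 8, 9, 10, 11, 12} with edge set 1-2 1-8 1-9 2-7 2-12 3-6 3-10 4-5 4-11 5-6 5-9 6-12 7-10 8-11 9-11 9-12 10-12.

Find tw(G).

3

A width-3 tree decomposition is:
Bags: B1 = {2, 3, 7, 10}  B2 = {2, 3, 10, 12}  B3 = {2, 3, 6, 12}  B4 = {1, 2, 6, 12}  B5 = {1, 6, 9, 12}  B6 = {1, 5, 6, 9}  B7 = {1, 5, 8, 9}  B8 = {5, 8, 9, 11}  B9 = {4, 5, 8, 11}
Tree: B1–B2, B2–B3, B3–B4, B4–B5, B5–B6, B6–B7, B7–B8, B8–B9
Each bag holds 4 vertices, so the decomposition has width 3, which upper-bounds the treewidth. For the lower bound: the 4 vertex sets {3,7,10}, {2}, {12}, {1,5,6,9} are disjoint, each induces a connected subgraph, and every pair is joined by at least one edge of G. Contracting each set to a single vertex therefore yields K_{4} as a minor, and since treewidth is minor-monotone, tw(G) ≥ tw(K_{4}) = 3. Therefore the treewidth is 3.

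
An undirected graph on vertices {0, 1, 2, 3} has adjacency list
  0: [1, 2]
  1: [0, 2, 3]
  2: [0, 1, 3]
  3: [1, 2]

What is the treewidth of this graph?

2

A width-2 tree decomposition is:
Bags: B1 = {1, 2, 3}  B2 = {0, 1, 2}
Tree: B1–B2
The largest bag has 3 vertices, giving width 2; this decomposition certifies tw(G) ≤ 2. Conversely, {0, 1, 2} is a clique of size 3, and the vertices of any clique must share a bag in every tree decomposition; so some bag has ≥ 3 vertices and tw(G) ≥ 2. Combining the bounds, tw(G) = 2.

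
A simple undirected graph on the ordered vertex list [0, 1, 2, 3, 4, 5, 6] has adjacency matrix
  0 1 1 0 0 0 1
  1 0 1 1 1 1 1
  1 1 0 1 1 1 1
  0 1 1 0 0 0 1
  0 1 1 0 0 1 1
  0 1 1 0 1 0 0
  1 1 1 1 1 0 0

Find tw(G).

3

A width-3 tree decomposition is:
Bags: B1 = {0, 1, 2, 6}  B2 = {1, 2, 4, 6}  B3 = {1, 2, 4, 5}  B4 = {1, 2, 3, 6}
Tree: B1–B2, B2–B3, B1–B4
Every bag has size at most 4, so the width is 4 − 1 = 3 and tw(G) ≤ 3. Conversely, {1, 2, 4, 5} is a clique of size 4, and the vertices of any clique must share a bag in every tree decomposition; so some bag has ≥ 4 vertices and tw(G) ≥ 3. Hence tw(G) = 3 exactly.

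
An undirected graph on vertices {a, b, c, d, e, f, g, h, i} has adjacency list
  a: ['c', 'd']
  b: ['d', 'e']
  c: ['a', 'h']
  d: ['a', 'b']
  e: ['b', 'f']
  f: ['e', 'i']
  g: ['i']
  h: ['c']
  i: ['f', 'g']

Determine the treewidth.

1

A width-1 tree decomposition is:
Bags: B1 = {g, i}  B2 = {f, i}  B3 = {e, f}  B4 = {b, e}  B5 = {b, d}  B6 = {a, d}  B7 = {a, c}  B8 = {c, h}
Tree: B1–B2, B2–B3, B3–B4, B4–B5, B5–B6, B6–B7, B7–B8
Each bag holds 2 vertices, so the decomposition has width 1, which upper-bounds the treewidth. G has an edge, so its treewidth is at least 1. Therefore the treewidth is 1.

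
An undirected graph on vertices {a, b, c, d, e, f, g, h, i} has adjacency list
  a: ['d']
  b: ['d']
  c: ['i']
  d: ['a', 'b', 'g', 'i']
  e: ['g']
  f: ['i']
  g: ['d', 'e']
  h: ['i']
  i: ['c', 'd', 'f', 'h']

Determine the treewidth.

A width-1 tree decomposition is:
Bags: B1 = {d, g}  B2 = {d, i}  B3 = {b, d}  B4 = {e, g}  B5 = {c, i}  B6 = {h, i}  B7 = {a, d}  B8 = {f, i}
Tree: B1–B2, B1–B3, B1–B4, B2–B5, B5–B6, B2–B7, B2–B8
Each bag holds 2 vertices, so the decomposition has width 1, which upper-bounds the treewidth. Any graph with an edge has treewidth ≥ 1, and G has the edge d–g. Therefore the treewidth is 1.

1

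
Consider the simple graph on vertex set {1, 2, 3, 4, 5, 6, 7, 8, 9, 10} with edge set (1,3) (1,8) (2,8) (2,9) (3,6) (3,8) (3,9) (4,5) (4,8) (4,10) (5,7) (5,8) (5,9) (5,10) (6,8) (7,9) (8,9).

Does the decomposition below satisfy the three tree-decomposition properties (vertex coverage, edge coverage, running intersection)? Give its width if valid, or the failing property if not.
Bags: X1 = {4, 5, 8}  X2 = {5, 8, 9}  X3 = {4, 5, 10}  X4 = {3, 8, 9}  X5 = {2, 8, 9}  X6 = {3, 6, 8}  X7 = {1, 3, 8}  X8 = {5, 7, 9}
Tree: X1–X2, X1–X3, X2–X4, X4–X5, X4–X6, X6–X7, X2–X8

Every vertex of G appears in some bag (union = {1, 2, 3, 4, 5, 6, 7, 8, 9, 10}); every edge is covered by a bag; and for each vertex v the set of bags containing v is connected in the bag tree. The decomposition is therefore valid. The largest bag has 3 vertices, so the width is 2.

Yes; width 2.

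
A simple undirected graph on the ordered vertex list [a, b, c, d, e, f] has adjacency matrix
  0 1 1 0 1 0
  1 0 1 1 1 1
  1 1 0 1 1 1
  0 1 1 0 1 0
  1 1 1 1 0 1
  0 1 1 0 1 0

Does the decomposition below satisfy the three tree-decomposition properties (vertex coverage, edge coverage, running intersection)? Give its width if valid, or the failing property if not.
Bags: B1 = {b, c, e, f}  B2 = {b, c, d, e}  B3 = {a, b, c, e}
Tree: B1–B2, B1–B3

Yes; width 3.

Vertex coverage: the bags together contain {a, b, c, d, e, f}, the full vertex set. Edge coverage: each edge of G has both endpoints in at least one bag. Running intersection: for every vertex, the bags containing it form a connected subtree. All three properties hold, so this is a valid tree decomposition of width max|bag| − 1 = 3, and hence tw(G) ≤ 3.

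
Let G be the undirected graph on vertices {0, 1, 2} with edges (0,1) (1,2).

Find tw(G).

A width-1 tree decomposition is:
Bags: B1 = {1, 2}  B2 = {0, 1}
Tree: B1–B2
Each bag holds 2 vertices, so the decomposition has width 1, which upper-bounds the treewidth. Any graph with an edge has treewidth ≥ 1, and G has the edge 2–1. The upper and lower bounds meet at 1, so that is the treewidth.

1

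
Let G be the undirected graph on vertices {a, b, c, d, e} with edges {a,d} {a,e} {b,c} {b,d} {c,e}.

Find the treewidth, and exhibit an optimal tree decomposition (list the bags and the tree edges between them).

Every bag has size at most 3, so the width is 3 − 1 = 2 and tw(G) ≤ 2. Since a–e–c–b–d–a is a cycle in G, G is not acyclic. Forests are exactly the graphs of treewidth ≤ 1, so tw(G) ≥ 2. Hence tw(G) = 2 exactly.

Treewidth 2.
Bags: B1 = {a, c, e}  B2 = {a, b, c}  B3 = {a, b, d}
Tree: B1–B2, B2–B3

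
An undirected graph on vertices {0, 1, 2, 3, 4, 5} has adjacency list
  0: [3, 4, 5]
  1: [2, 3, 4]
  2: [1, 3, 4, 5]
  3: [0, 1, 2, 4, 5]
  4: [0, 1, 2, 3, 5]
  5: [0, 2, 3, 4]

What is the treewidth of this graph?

3

A width-3 tree decomposition is:
Bags: B1 = {0, 3, 4, 5}  B2 = {2, 3, 4, 5}  B3 = {1, 2, 3, 4}
Tree: B1–B2, B2–B3
The largest bag has 4 vertices, giving width 3; this decomposition certifies tw(G) ≤ 3. Conversely, {0, 3, 4, 5} is a clique of size 4, and the vertices of any clique must share a bag in every tree decomposition; so some bag has ≥ 4 vertices and tw(G) ≥ 3. The upper and lower bounds meet at 3, so that is the treewidth.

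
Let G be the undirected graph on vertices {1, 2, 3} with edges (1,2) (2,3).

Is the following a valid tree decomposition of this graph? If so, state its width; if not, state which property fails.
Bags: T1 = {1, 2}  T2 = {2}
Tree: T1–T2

A tree decomposition must satisfy three properties: every vertex lies in some bag; for every edge, both endpoints lie together in some bag; and for every vertex, the bags containing it form a connected subtree. Here vertex 3 appears in no bag, so the decomposition is invalid.

No — vertex 3 appears in no bag.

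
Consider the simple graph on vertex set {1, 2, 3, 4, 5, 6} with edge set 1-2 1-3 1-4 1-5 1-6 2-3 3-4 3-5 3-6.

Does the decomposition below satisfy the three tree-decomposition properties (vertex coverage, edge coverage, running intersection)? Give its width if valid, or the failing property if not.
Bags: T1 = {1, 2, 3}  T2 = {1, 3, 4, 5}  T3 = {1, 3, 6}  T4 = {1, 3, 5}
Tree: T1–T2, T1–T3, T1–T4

A tree decomposition must satisfy three properties: every vertex lies in some bag; for every edge, both endpoints lie together in some bag; and for every vertex, the bags containing it form a connected subtree. Here bags containing vertex 5 are not connected in the tree, so the decomposition is invalid.

No — bags containing vertex 5 are not connected in the tree.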